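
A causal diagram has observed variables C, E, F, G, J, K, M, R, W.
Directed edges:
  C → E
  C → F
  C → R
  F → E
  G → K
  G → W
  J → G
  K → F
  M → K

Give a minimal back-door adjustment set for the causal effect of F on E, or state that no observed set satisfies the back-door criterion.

F→E: minimal back-door set {C}.

desc(F)\{F}={E}; candidates ⊆ {C,G,J,K,M,R,W}.
size 0: {}; under {} F still reaches {C,E,G,J,K,M,R,W} ∋ E.
{C}: F⊥E given {C} in G with F→· removed — back-door holds.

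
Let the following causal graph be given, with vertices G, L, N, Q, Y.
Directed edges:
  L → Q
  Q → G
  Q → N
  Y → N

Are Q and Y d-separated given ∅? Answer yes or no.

Bayes-Ball from Q | ∅ reaches {G,L,N}.
Y ∉ reach(Q|∅) ⇒ Q ⊥ Y | ∅.

Yes — Q ⊥ Y | ∅.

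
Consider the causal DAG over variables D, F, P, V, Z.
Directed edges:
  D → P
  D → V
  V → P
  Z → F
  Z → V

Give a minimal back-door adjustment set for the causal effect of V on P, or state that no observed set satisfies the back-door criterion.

desc(V)\{V}={P}; candidates ⊆ {D,F,Z}.
size 0: {}; under {} V still reaches {D,F,P,Z} ∋ P.
{D}: V⊥P given {D} in G with V→· removed — back-door holds.

V→P: minimal back-door set {D}.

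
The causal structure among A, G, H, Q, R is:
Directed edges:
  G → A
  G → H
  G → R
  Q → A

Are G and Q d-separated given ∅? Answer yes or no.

Yes — G ⊥ Q | ∅.

Bayes-Ball from G | ∅ reaches {A,H,R}.
Q ∉ reach(G|∅) ⇒ G ⊥ Q | ∅.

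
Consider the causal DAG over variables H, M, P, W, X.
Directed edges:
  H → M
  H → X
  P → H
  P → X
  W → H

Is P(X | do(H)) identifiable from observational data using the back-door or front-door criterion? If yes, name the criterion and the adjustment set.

desc(H)\{H}={M,X}; candidates ⊆ {P,W}.
size 0: {}; under {} H still reaches {P,W,X} ∋ X.
{P}: H⊥X given {P} in G with H→· removed — back-door holds.
P(X|do(H)) = Σ_{P} P(X|H,P)·P(P).

P(X|do(H)): backdoor, adjust for {P}.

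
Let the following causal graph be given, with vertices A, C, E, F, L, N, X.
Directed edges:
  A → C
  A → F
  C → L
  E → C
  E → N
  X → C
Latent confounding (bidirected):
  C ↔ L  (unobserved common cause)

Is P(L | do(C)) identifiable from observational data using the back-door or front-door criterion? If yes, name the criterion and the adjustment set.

P(L|do(C)): not identifiable (no BD/FD set).

desc(C)\{C}={L}; candidates ⊆ {A,E,F,N,X}.
C↔L: latent back-door arc(s) into C.
size 0: {}; under {} C still reaches {A,E,F,L,N,X} ∋ L.
size 1: {A}, {E}, {F} …(+2); under {A} C still reaches {E,L,N,X} ∋ L.
size 2: {A,E}, {A,F}, {A,N} …(+7); under {A,E} C still reaches {L,X} ∋ L.
C↔L cannot be blocked by any observed set — no back-door set.
No mediator lies on a directed C→…→L path.
Neither criterion identifies P(L|do(C)) in this graph.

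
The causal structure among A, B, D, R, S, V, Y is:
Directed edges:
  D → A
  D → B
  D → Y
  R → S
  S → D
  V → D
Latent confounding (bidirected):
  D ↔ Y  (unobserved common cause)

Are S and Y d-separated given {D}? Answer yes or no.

Bayes-Ball from S | {D} reaches {R,V,Y}.
Y ∈ reach(S|{D}) ⇒ S ⊥̸ Y | {D}.

No — S and Y are d-connected given {D}.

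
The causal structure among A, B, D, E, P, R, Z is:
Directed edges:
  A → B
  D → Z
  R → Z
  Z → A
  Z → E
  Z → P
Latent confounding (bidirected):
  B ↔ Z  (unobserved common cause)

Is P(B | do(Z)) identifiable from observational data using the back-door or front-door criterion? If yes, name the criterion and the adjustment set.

P(B|do(Z)): frontdoor, adjust for {A}.

desc(Z)\{Z}={A,B,E,P}; candidates ⊆ {D,R}.
Z↔B: latent back-door arc(s) into Z.
size 0: {}; under {} Z still reaches {B,D,R} ∋ B.
size 1: {D}, {R}; under {D} Z still reaches {B,R} ∋ B.
size 2: {D,R}; under {D,R} Z still reaches {B} ∋ B.
Z↔B cannot be blocked by any observed set — no back-door set.
{A}: (i) intercepts every directed Z→B path; (ii) no back-door Z→{A}; (iii) {Z} blocks every back-door {A}→B. Front-door holds.
P(B|do(Z)) = Σ_{A} P(A|Z) Σ_{Z'} P(B|A,Z')P(Z').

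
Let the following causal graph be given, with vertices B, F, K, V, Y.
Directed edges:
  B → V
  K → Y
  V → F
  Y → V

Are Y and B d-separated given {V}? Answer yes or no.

Bayes-Ball from Y | {V} reaches {B,K}.
B ∈ reach(Y|{V}) ⇒ Y ⊥̸ B | {V}.

No — Y and B are d-connected given {V}.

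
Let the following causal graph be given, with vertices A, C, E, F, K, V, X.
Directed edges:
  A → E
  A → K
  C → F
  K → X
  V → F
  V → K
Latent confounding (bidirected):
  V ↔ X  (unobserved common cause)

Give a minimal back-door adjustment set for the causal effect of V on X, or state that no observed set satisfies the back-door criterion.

desc(V)\{V}={F,K,X}; candidates ⊆ {A,C,E}.
V↔X: latent back-door arc(s) into V.
size 0: {}; under {} V still reaches {X} ∋ X.
size 1: {A}, {C}, {E}; under {A} V still reaches {X} ∋ X.
size 2: {A,C}, {A,E}, {C,E}; under {A,C} V still reaches {X} ∋ X.
V↔X cannot be blocked by any observed set — no back-door set.

V→X: no observed back-door set.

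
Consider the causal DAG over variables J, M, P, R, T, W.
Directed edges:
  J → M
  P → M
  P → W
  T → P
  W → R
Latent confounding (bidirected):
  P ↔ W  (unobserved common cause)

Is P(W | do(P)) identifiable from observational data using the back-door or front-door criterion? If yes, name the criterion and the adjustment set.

desc(P)\{P}={M,R,W}; candidates ⊆ {J,T}.
P↔W: latent back-door arc(s) into P.
size 0: {}; under {} P still reaches {R,T,W} ∋ W.
size 1: {J}, {T}; under {J} P still reaches {R,T,W} ∋ W.
size 2: {J,T}; under {J,T} P still reaches {R,W} ∋ W.
P↔W cannot be blocked by any observed set — no back-door set.
No mediator lies on a directed P→…→W path.
Neither criterion identifies P(W|do(P)) in this graph.

P(W|do(P)): not identifiable (no BD/FD set).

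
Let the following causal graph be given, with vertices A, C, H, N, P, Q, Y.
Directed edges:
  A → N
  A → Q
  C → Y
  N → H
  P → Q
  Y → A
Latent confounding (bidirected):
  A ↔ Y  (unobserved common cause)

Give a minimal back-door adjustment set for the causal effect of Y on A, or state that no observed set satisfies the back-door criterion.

Y→A: no observed back-door set.

desc(Y)\{Y}={A,H,N,Q}; candidates ⊆ {C,P}.
Y↔A: latent back-door arc(s) into Y.
size 0: {}; under {} Y still reaches {A,C,H,N,Q} ∋ A.
size 1: {C}, {P}; under {C} Y still reaches {A,H,N,Q} ∋ A.
size 2: {C,P}; under {C,P} Y still reaches {A,H,N,Q} ∋ A.
Y↔A cannot be blocked by any observed set — no back-door set.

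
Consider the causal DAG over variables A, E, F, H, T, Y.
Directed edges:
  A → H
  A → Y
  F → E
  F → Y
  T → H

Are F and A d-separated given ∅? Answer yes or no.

Yes — F ⊥ A | ∅.

Bayes-Ball from F | ∅ reaches {E,Y}.
A ∉ reach(F|∅) ⇒ F ⊥ A | ∅.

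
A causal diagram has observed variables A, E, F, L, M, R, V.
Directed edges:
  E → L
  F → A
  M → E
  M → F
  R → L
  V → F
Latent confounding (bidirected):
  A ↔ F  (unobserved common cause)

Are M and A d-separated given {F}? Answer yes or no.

No — M and A are d-connected given {F}.

Bayes-Ball from M | {F} reaches {A,E,L,V}.
A ∈ reach(M|{F}) ⇒ M ⊥̸ A | {F}.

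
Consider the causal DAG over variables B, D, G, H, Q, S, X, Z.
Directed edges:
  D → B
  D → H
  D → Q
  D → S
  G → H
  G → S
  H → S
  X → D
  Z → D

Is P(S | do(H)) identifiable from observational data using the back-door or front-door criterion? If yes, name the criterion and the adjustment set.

P(S|do(H)): backdoor, adjust for {D, G}.

desc(H)\{H}={S}; candidates ⊆ {B,D,G,Q,X,Z}.
size 0: {}; under {} H still reaches {B,D,G,Q,S,X,Z} ∋ S.
size 1: {B}, {D}, {G} …(+3); under {B} H still reaches {D,G,Q,S,X,Z} ∋ S.
{D,G}: H⊥S given {D,G} in G with H→· removed — back-door holds.
P(S|do(H)) = Σ_{D,G} P(S|H,D,G)·P(D,G).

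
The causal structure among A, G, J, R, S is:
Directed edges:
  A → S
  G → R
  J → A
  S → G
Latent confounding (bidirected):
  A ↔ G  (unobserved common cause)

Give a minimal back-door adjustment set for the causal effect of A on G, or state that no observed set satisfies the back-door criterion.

desc(A)\{A}={G,R,S}; candidates ⊆ {J}.
A↔G: latent back-door arc(s) into A.
size 0: {}; under {} A still reaches {G,J,R} ∋ G.
size 1: {J}; under {J} A still reaches {G,R} ∋ G.
A↔G cannot be blocked by any observed set — no back-door set.

A→G: no observed back-door set.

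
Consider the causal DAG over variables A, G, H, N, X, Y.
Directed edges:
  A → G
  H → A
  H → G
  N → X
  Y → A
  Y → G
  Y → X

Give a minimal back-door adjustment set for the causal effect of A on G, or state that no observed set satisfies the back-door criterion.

desc(A)\{A}={G}; candidates ⊆ {H,N,X,Y}.
size 0: {}; under {} A still reaches {G,H,X,Y} ∋ G.
size 1: {H}, {N}, {X} …(+1); under {H} A still reaches {G,X,Y} ∋ G.
{H,Y}: A⊥G given {H,Y} in G with A→· removed — back-door holds.

A→G: minimal back-door set {H, Y}.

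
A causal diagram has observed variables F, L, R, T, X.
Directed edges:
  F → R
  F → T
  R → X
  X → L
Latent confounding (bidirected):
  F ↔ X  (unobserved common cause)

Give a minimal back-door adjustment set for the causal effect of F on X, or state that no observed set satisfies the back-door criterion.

F→X: no observed back-door set.

desc(F)\{F}={L,R,T,X}; candidates ⊆ {—}.
F↔X: latent back-door arc(s) into F.
size 0: {}; under {} F still reaches {L,X} ∋ X.
F↔X cannot be blocked by any observed set — no back-door set.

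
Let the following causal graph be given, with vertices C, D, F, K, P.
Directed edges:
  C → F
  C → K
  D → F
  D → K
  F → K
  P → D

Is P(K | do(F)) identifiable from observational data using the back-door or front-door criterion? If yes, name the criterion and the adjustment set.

P(K|do(F)): backdoor, adjust for {C, D}.

desc(F)\{F}={K}; candidates ⊆ {C,D,P}.
size 0: {}; under {} F still reaches {C,D,K,P} ∋ K.
size 1: {C}, {D}, {P}; under {C} F still reaches {D,K,P} ∋ K.
{C,D}: F⊥K given {C,D} in G with F→· removed — back-door holds.
P(K|do(F)) = Σ_{C,D} P(K|F,C,D)·P(C,D).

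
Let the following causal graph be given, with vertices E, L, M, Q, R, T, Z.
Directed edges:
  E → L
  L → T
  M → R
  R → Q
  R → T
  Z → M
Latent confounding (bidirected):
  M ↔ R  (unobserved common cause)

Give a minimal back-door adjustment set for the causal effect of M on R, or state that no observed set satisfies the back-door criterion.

M→R: no observed back-door set.

desc(M)\{M}={Q,R,T}; candidates ⊆ {E,L,Z}.
M↔R: latent back-door arc(s) into M.
size 0: {}; under {} M still reaches {Q,R,T,Z} ∋ R.
size 1: {E}, {L}, {Z}; under {E} M still reaches {Q,R,T,Z} ∋ R.
size 2: {E,L}, {E,Z}, {L,Z}; under {E,L} M still reaches {Q,R,T,Z} ∋ R.
M↔R cannot be blocked by any observed set — no back-door set.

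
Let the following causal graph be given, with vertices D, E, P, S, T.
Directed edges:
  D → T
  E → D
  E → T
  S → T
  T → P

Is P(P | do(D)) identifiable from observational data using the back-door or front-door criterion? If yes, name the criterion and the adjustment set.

P(P|do(D)): backdoor, adjust for {E}.

desc(D)\{D}={P,T}; candidates ⊆ {E,S}.
size 0: {}; under {} D still reaches {E,P,T} ∋ P.
{E}: D⊥P given {E} in G with D→· removed — back-door holds.
P(P|do(D)) = Σ_{E} P(P|D,E)·P(E).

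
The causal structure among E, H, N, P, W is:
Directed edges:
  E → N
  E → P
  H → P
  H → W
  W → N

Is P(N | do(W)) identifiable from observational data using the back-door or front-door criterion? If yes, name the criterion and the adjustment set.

P(N|do(W)): backdoor, adjust for ∅.

desc(W)\{W}={N}; candidates ⊆ {E,H,P}.
∅: W⊥N given ∅ in G with W→· removed — back-door holds.
P(N|do(W)) = P(N|W) — no adjustment needed.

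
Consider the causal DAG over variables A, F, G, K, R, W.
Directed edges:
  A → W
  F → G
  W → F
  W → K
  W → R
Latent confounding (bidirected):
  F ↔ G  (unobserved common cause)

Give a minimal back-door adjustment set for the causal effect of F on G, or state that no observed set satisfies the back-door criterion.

F→G: no observed back-door set.

desc(F)\{F}={G}; candidates ⊆ {A,K,R,W}.
F↔G: latent back-door arc(s) into F.
size 0: {}; under {} F still reaches {A,G,K,R,W} ∋ G.
size 1: {A}, {K}, {R} …(+1); under {A} F still reaches {G,K,R,W} ∋ G.
size 2: {A,K}, {A,R}, {A,W} …(+3); under {A,K} F still reaches {G,R,W} ∋ G.
F↔G cannot be blocked by any observed set — no back-door set.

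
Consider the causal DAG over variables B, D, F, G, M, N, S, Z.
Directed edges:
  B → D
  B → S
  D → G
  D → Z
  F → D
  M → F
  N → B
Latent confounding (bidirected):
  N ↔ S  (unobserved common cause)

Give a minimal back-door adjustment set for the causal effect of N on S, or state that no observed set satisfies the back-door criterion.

desc(N)\{N}={B,D,G,S,Z}; candidates ⊆ {F,M}.
N↔S: latent back-door arc(s) into N.
size 0: {}; under {} N still reaches {S} ∋ S.
size 1: {F}, {M}; under {F} N still reaches {S} ∋ S.
size 2: {F,M}; under {F,M} N still reaches {S} ∋ S.
N↔S cannot be blocked by any observed set — no back-door set.

N→S: no observed back-door set.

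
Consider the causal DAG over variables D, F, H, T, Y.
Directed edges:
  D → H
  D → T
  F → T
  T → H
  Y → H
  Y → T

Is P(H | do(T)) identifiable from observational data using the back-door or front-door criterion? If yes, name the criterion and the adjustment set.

desc(T)\{T}={H}; candidates ⊆ {D,F,Y}.
size 0: {}; under {} T still reaches {D,F,H,Y} ∋ H.
size 1: {D}, {F}, {Y}; under {D} T still reaches {F,H,Y} ∋ H.
{D,Y}: T⊥H given {D,Y} in G with T→· removed — back-door holds.
P(H|do(T)) = Σ_{D,Y} P(H|T,D,Y)·P(D,Y).

P(H|do(T)): backdoor, adjust for {D, Y}.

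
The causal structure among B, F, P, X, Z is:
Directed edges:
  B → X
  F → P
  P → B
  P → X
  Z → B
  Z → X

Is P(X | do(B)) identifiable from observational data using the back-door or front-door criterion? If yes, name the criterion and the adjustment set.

P(X|do(B)): backdoor, adjust for {P, Z}.

desc(B)\{B}={X}; candidates ⊆ {F,P,Z}.
size 0: {}; under {} B still reaches {F,P,X,Z} ∋ X.
size 1: {F}, {P}, {Z}; under {F} B still reaches {P,X,Z} ∋ X.
{P,Z}: B⊥X given {P,Z} in G with B→· removed — back-door holds.
P(X|do(B)) = Σ_{P,Z} P(X|B,P,Z)·P(P,Z).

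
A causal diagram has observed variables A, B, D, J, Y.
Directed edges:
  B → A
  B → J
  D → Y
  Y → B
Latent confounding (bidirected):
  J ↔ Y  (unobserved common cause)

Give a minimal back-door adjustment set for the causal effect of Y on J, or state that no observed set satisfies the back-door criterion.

Y→J: no observed back-door set.

desc(Y)\{Y}={A,B,J}; candidates ⊆ {D}.
Y↔J: latent back-door arc(s) into Y.
size 0: {}; under {} Y still reaches {D,J} ∋ J.
size 1: {D}; under {D} Y still reaches {J} ∋ J.
Y↔J cannot be blocked by any observed set — no back-door set.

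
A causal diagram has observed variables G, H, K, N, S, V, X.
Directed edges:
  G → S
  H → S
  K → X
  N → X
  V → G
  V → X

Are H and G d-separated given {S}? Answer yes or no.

Bayes-Ball from H | {S} reaches {G,V,X}.
G ∈ reach(H|{S}) ⇒ H ⊥̸ G | {S}.

No — H and G are d-connected given {S}.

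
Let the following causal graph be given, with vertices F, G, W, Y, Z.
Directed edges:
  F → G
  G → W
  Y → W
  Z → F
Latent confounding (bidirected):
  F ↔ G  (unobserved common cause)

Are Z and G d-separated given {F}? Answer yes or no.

Bayes-Ball from Z | {F} reaches {G,W}.
G ∈ reach(Z|{F}) ⇒ Z ⊥̸ G | {F}.

No — Z and G are d-connected given {F}.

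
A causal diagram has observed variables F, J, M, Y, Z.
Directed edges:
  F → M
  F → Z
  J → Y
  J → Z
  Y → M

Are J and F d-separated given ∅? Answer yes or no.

Bayes-Ball from J | ∅ reaches {M,Y,Z}.
F ∉ reach(J|∅) ⇒ J ⊥ F | ∅.

Yes — J ⊥ F | ∅.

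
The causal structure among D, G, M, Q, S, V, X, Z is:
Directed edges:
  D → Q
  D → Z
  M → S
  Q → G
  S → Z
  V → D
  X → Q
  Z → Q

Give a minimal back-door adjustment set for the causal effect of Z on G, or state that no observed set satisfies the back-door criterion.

Z→G: minimal back-door set {D}.

desc(Z)\{Z}={G,Q}; candidates ⊆ {D,M,S,V,X}.
size 0: {}; under {} Z still reaches {D,G,M,Q,S,V} ∋ G.
{D}: Z⊥G given {D} in G with Z→· removed — back-door holds.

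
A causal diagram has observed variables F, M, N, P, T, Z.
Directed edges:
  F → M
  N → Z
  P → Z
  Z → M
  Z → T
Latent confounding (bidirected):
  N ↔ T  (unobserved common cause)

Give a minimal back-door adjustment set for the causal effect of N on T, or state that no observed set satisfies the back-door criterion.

N→T: no observed back-door set.

desc(N)\{N}={M,T,Z}; candidates ⊆ {F,P}.
N↔T: latent back-door arc(s) into N.
size 0: {}; under {} N still reaches {T} ∋ T.
size 1: {F}, {P}; under {F} N still reaches {T} ∋ T.
size 2: {F,P}; under {F,P} N still reaches {T} ∋ T.
N↔T cannot be blocked by any observed set — no back-door set.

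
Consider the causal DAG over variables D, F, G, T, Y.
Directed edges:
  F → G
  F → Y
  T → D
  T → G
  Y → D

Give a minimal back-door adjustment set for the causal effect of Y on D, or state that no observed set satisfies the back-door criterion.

Y→D: minimal back-door set ∅.

desc(Y)\{Y}={D}; candidates ⊆ {F,G,T}.
∅: Y⊥D given ∅ in G with Y→· removed — back-door holds.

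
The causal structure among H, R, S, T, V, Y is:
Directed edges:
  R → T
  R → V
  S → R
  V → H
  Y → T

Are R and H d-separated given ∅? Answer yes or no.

No — R and H are d-connected given ∅.

Bayes-Ball from R | ∅ reaches {H,S,T,V}.
H ∈ reach(R|∅) ⇒ R ⊥̸ H | ∅.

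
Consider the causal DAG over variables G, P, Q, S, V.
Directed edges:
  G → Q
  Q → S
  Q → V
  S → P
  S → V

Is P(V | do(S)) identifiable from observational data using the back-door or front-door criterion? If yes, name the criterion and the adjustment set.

P(V|do(S)): backdoor, adjust for {Q}.

desc(S)\{S}={P,V}; candidates ⊆ {G,Q}.
size 0: {}; under {} S still reaches {G,Q,V} ∋ V.
{Q}: S⊥V given {Q} in G with S→· removed — back-door holds.
P(V|do(S)) = Σ_{Q} P(V|S,Q)·P(Q).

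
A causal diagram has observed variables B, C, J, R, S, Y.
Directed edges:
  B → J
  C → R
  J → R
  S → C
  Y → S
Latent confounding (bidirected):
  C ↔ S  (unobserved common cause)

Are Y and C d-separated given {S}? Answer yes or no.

No — Y and C are d-connected given {S}.

Bayes-Ball from Y | {S} reaches {C,R}.
C ∈ reach(Y|{S}) ⇒ Y ⊥̸ C | {S}.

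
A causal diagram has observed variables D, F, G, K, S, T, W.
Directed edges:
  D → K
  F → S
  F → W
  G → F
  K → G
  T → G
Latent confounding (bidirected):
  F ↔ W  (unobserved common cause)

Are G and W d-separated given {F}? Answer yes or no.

No — G and W are d-connected given {F}.

Bayes-Ball from G | {F} reaches {D,K,T,W}.
W ∈ reach(G|{F}) ⇒ G ⊥̸ W | {F}.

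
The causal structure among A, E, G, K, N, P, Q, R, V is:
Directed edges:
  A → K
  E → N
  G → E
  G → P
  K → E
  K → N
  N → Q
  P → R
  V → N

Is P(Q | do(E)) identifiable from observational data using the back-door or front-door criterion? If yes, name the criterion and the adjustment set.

P(Q|do(E)): backdoor, adjust for {K}.

desc(E)\{E}={N,Q}; candidates ⊆ {A,G,K,P,R,V}.
size 0: {}; under {} E still reaches {A,G,K,N,P,Q,R} ∋ Q.
{K}: E⊥Q given {K} in G with E→· removed — back-door holds.
P(Q|do(E)) = Σ_{K} P(Q|E,K)·P(K).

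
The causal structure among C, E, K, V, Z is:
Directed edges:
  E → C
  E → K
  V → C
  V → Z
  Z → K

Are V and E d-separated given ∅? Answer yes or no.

Bayes-Ball from V | ∅ reaches {C,K,Z}.
E ∉ reach(V|∅) ⇒ V ⊥ E | ∅.

Yes — V ⊥ E | ∅.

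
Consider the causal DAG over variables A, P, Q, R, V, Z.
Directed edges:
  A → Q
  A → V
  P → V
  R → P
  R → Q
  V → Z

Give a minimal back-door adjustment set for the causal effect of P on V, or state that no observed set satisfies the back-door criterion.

desc(P)\{P}={V,Z}; candidates ⊆ {A,Q,R}.
∅: P⊥V given ∅ in G with P→· removed — back-door holds.

P→V: minimal back-door set ∅.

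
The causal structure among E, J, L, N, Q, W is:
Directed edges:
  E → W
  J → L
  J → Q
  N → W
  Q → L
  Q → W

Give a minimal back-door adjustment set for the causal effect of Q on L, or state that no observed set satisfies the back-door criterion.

Q→L: minimal back-door set {J}.

desc(Q)\{Q}={L,W}; candidates ⊆ {E,J,N}.
size 0: {}; under {} Q still reaches {J,L} ∋ L.
{J}: Q⊥L given {J} in G with Q→· removed — back-door holds.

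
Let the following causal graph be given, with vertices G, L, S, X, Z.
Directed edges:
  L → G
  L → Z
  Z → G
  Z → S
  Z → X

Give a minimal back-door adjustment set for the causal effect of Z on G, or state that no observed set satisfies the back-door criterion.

desc(Z)\{Z}={G,S,X}; candidates ⊆ {L}.
size 0: {}; under {} Z still reaches {G,L} ∋ G.
{L}: Z⊥G given {L} in G with Z→· removed — back-door holds.

Z→G: minimal back-door set {L}.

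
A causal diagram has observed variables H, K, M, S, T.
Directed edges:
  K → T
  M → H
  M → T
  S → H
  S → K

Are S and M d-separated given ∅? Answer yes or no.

Yes — S ⊥ M | ∅.

Bayes-Ball from S | ∅ reaches {H,K,T}.
M ∉ reach(S|∅) ⇒ S ⊥ M | ∅.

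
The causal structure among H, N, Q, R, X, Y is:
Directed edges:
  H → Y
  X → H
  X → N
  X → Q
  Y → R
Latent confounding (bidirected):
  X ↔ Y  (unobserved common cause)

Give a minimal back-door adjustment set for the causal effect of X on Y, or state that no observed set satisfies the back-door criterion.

desc(X)\{X}={H,N,Q,R,Y}; candidates ⊆ {—}.
X↔Y: latent back-door arc(s) into X.
size 0: {}; under {} X still reaches {R,Y} ∋ Y.
X↔Y cannot be blocked by any observed set — no back-door set.

X→Y: no observed back-door set.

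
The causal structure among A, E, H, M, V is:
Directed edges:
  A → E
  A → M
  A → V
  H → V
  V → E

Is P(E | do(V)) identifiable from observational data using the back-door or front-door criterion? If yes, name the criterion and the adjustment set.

P(E|do(V)): backdoor, adjust for {A}.

desc(V)\{V}={E}; candidates ⊆ {A,H,M}.
size 0: {}; under {} V still reaches {A,E,H,M} ∋ E.
{A}: V⊥E given {A} in G with V→· removed — back-door holds.
P(E|do(V)) = Σ_{A} P(E|V,A)·P(A).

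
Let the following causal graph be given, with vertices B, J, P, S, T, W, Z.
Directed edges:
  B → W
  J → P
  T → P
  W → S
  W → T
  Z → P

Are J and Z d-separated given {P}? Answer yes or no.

No — J and Z are d-connected given {P}.

Bayes-Ball from J | {P} reaches {B,S,T,W,Z}.
Z ∈ reach(J|{P}) ⇒ J ⊥̸ Z | {P}.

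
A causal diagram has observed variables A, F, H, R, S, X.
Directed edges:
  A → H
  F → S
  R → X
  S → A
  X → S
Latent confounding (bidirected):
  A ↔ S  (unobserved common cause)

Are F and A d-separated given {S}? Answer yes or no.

Bayes-Ball from F | {S} reaches {A,H,R,X}.
A ∈ reach(F|{S}) ⇒ F ⊥̸ A | {S}.

No — F and A are d-connected given {S}.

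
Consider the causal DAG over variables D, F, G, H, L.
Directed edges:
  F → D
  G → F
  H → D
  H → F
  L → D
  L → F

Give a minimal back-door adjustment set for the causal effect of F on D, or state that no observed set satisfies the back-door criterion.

F→D: minimal back-door set {H, L}.

desc(F)\{F}={D}; candidates ⊆ {G,H,L}.
size 0: {}; under {} F still reaches {D,G,H,L} ∋ D.
size 1: {G}, {H}, {L}; under {G} F still reaches {D,H,L} ∋ D.
{H,L}: F⊥D given {H,L} in G with F→· removed — back-door holds.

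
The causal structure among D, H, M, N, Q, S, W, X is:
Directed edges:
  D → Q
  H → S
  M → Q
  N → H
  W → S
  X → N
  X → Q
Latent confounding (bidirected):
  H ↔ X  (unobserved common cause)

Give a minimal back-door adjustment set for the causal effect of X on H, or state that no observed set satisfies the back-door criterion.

X→H: no observed back-door set.

desc(X)\{X}={H,N,Q,S}; candidates ⊆ {D,M,W}.
X↔H: latent back-door arc(s) into X.
size 0: {}; under {} X still reaches {H,S} ∋ H.
size 1: {D}, {M}, {W}; under {D} X still reaches {H,S} ∋ H.
size 2: {D,M}, {D,W}, {M,W}; under {D,M} X still reaches {H,S} ∋ H.
X↔H cannot be blocked by any observed set — no back-door set.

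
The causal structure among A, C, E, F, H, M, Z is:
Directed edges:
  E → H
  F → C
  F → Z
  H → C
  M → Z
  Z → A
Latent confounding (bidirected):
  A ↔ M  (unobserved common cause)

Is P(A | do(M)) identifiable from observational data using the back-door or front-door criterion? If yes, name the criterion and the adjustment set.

P(A|do(M)): frontdoor, adjust for {Z}.

desc(M)\{M}={A,Z}; candidates ⊆ {C,E,F,H}.
M↔A: latent back-door arc(s) into M.
size 0: {}; under {} M still reaches {A} ∋ A.
size 1: {C}, {E}, {F} …(+1); under {C} M still reaches {A} ∋ A.
size 2: {C,E}, {C,F}, {C,H} …(+3); under {C,E} M still reaches {A} ∋ A.
M↔A cannot be blocked by any observed set — no back-door set.
{Z}: (i) intercepts every directed M→A path; (ii) no back-door M→{Z}; (iii) {M} blocks every back-door {Z}→A. Front-door holds.
P(A|do(M)) = Σ_{Z} P(Z|M) Σ_{M'} P(A|Z,M')P(M').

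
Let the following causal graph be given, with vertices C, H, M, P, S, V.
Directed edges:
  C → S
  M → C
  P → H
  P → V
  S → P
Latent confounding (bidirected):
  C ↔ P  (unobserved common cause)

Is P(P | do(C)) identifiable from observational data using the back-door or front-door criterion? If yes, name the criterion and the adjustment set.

P(P|do(C)): frontdoor, adjust for {S}.

desc(C)\{C}={H,P,S,V}; candidates ⊆ {M}.
C↔P: latent back-door arc(s) into C.
size 0: {}; under {} C still reaches {H,M,P,V} ∋ P.
size 1: {M}; under {M} C still reaches {H,P,V} ∋ P.
C↔P cannot be blocked by any observed set — no back-door set.
{S}: (i) intercepts every directed C→P path; (ii) no back-door C→{S}; (iii) {C} blocks every back-door {S}→P. Front-door holds.
P(P|do(C)) = Σ_{S} P(S|C) Σ_{C'} P(P|S,C')P(C').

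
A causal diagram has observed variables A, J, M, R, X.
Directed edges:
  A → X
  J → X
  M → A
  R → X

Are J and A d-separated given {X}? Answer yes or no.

No — J and A are d-connected given {X}.

Bayes-Ball from J | {X} reaches {A,M,R}.
A ∈ reach(J|{X}) ⇒ J ⊥̸ A | {X}.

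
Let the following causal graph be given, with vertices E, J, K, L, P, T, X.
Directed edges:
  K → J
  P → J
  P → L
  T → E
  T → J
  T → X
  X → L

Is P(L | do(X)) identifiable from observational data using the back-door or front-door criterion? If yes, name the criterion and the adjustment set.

desc(X)\{X}={L}; candidates ⊆ {E,J,K,P,T}.
∅: X⊥L given ∅ in G with X→· removed — back-door holds.
P(L|do(X)) = P(L|X) — no adjustment needed.

P(L|do(X)): backdoor, adjust for ∅.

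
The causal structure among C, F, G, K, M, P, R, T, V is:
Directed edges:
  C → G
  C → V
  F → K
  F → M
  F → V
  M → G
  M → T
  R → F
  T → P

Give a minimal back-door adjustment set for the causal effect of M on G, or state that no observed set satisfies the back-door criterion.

M→G: minimal back-door set ∅.

desc(M)\{M}={G,P,T}; candidates ⊆ {C,F,K,R,V}.
∅: M⊥G given ∅ in G with M→· removed — back-door holds.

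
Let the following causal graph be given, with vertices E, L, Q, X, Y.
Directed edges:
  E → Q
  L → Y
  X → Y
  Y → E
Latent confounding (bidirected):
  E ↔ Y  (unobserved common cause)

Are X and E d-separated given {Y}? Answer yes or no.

Bayes-Ball from X | {Y} reaches {E,L,Q}.
E ∈ reach(X|{Y}) ⇒ X ⊥̸ E | {Y}.

No — X and E are d-connected given {Y}.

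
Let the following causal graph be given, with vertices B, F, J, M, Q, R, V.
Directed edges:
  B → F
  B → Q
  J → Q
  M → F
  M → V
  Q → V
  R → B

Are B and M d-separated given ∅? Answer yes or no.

Bayes-Ball from B | ∅ reaches {F,Q,R,V}.
M ∉ reach(B|∅) ⇒ B ⊥ M | ∅.

Yes — B ⊥ M | ∅.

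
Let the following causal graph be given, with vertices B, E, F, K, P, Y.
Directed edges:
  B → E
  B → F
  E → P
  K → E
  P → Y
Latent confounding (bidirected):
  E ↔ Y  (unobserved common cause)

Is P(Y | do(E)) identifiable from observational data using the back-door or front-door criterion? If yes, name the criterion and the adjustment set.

desc(E)\{E}={P,Y}; candidates ⊆ {B,F,K}.
E↔Y: latent back-door arc(s) into E.
size 0: {}; under {} E still reaches {B,F,K,Y} ∋ Y.
size 1: {B}, {F}, {K}; under {B} E still reaches {K,Y} ∋ Y.
size 2: {B,F}, {B,K}, {F,K}; under {B,F} E still reaches {K,Y} ∋ Y.
E↔Y cannot be blocked by any observed set — no back-door set.
{P}: (i) intercepts every directed E→Y path; (ii) no back-door E→{P}; (iii) {E} blocks every back-door {P}→Y. Front-door holds.
P(Y|do(E)) = Σ_{P} P(P|E) Σ_{E'} P(Y|P,E')P(E').

P(Y|do(E)): frontdoor, adjust for {P}.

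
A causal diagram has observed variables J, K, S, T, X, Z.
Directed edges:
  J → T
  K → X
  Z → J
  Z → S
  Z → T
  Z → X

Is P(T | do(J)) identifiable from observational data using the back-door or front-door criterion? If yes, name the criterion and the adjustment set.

desc(J)\{J}={T}; candidates ⊆ {K,S,X,Z}.
size 0: {}; under {} J still reaches {S,T,X,Z} ∋ T.
{Z}: J⊥T given {Z} in G with J→· removed — back-door holds.
P(T|do(J)) = Σ_{Z} P(T|J,Z)·P(Z).

P(T|do(J)): backdoor, adjust for {Z}.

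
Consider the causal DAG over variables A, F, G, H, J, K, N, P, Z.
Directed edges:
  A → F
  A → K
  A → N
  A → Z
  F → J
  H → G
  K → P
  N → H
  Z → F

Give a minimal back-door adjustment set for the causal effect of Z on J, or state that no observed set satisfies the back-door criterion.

Z→J: minimal back-door set {A}.

desc(Z)\{Z}={F,J}; candidates ⊆ {A,G,H,K,N,P}.
size 0: {}; under {} Z still reaches {A,F,G,H,J,K,N,P} ∋ J.
{A}: Z⊥J given {A} in G with Z→· removed — back-door holds.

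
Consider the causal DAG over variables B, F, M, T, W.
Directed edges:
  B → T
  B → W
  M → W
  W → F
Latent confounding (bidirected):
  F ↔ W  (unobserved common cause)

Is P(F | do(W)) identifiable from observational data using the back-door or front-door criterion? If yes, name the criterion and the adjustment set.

P(F|do(W)): not identifiable (no BD/FD set).

desc(W)\{W}={F}; candidates ⊆ {B,M,T}.
W↔F: latent back-door arc(s) into W.
size 0: {}; under {} W still reaches {B,F,M,T} ∋ F.
size 1: {B}, {M}, {T}; under {B} W still reaches {F,M} ∋ F.
size 2: {B,M}, {B,T}, {M,T}; under {B,M} W still reaches {F} ∋ F.
W↔F cannot be blocked by any observed set — no back-door set.
No mediator lies on a directed W→…→F path.
Neither criterion identifies P(F|do(W)) in this graph.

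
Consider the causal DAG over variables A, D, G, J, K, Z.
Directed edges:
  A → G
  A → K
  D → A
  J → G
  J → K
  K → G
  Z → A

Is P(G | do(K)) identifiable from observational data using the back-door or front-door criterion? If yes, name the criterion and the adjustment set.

desc(K)\{K}={G}; candidates ⊆ {A,D,J,Z}.
size 0: {}; under {} K still reaches {A,D,G,J,Z} ∋ G.
size 1: {A}, {D}, {J} …(+1); under {A} K still reaches {G,J} ∋ G.
{A,J}: K⊥G given {A,J} in G with K→· removed — back-door holds.
P(G|do(K)) = Σ_{A,J} P(G|K,A,J)·P(A,J).

P(G|do(K)): backdoor, adjust for {A, J}.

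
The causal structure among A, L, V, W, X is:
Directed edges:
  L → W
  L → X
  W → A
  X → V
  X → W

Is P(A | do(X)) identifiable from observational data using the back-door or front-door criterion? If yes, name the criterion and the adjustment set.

desc(X)\{X}={A,V,W}; candidates ⊆ {L}.
size 0: {}; under {} X still reaches {A,L,W} ∋ A.
{L}: X⊥A given {L} in G with X→· removed — back-door holds.
P(A|do(X)) = Σ_{L} P(A|X,L)·P(L).

P(A|do(X)): backdoor, adjust for {L}.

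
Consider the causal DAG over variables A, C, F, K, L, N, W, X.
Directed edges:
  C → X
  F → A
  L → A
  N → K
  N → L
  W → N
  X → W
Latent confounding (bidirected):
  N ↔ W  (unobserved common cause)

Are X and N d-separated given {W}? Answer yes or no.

No — X and N are d-connected given {W}.

Bayes-Ball from X | {W} reaches {A,C,K,L,N}.
N ∈ reach(X|{W}) ⇒ X ⊥̸ N | {W}.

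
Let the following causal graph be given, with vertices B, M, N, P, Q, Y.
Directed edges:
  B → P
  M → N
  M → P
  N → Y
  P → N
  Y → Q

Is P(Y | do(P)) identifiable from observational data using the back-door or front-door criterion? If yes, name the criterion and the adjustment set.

P(Y|do(P)): backdoor, adjust for {M}.

desc(P)\{P}={N,Q,Y}; candidates ⊆ {B,M}.
size 0: {}; under {} P still reaches {B,M,N,Q,Y} ∋ Y.
{M}: P⊥Y given {M} in G with P→· removed — back-door holds.
P(Y|do(P)) = Σ_{M} P(Y|P,M)·P(M).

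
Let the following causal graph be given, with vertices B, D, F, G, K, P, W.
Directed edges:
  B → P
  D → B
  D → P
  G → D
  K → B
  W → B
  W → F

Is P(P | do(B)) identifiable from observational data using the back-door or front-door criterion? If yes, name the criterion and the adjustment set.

desc(B)\{B}={P}; candidates ⊆ {D,F,G,K,W}.
size 0: {}; under {} B still reaches {D,F,G,K,P,W} ∋ P.
{D}: B⊥P given {D} in G with B→· removed — back-door holds.
P(P|do(B)) = Σ_{D} P(P|B,D)·P(D).

P(P|do(B)): backdoor, adjust for {D}.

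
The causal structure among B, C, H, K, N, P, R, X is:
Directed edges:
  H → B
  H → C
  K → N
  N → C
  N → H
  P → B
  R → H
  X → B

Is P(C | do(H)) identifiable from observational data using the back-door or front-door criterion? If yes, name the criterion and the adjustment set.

P(C|do(H)): backdoor, adjust for {N}.

desc(H)\{H}={B,C}; candidates ⊆ {K,N,P,R,X}.
size 0: {}; under {} H still reaches {C,K,N,R} ∋ C.
{N}: H⊥C given {N} in G with H→· removed — back-door holds.
P(C|do(H)) = Σ_{N} P(C|H,N)·P(N).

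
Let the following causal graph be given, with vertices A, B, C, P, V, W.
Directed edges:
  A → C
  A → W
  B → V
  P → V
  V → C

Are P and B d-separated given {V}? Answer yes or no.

No — P and B are d-connected given {V}.

Bayes-Ball from P | {V} reaches {B}.
B ∈ reach(P|{V}) ⇒ P ⊥̸ B | {V}.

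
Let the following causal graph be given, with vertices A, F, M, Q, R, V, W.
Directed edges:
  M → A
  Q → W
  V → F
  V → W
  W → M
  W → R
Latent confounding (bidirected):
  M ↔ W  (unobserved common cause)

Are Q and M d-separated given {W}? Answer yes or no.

No — Q and M are d-connected given {W}.

Bayes-Ball from Q | {W} reaches {A,F,M,V}.
M ∈ reach(Q|{W}) ⇒ Q ⊥̸ M | {W}.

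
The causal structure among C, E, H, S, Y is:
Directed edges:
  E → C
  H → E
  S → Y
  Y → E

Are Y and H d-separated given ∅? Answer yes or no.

Yes — Y ⊥ H | ∅.

Bayes-Ball from Y | ∅ reaches {C,E,S}.
H ∉ reach(Y|∅) ⇒ Y ⊥ H | ∅.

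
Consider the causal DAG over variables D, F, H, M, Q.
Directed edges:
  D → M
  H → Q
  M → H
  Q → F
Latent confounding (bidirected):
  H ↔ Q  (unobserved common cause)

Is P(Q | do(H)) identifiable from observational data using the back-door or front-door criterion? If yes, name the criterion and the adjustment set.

P(Q|do(H)): not identifiable (no BD/FD set).

desc(H)\{H}={F,Q}; candidates ⊆ {D,M}.
H↔Q: latent back-door arc(s) into H.
size 0: {}; under {} H still reaches {D,F,M,Q} ∋ Q.
size 1: {D}, {M}; under {D} H still reaches {F,M,Q} ∋ Q.
size 2: {D,M}; under {D,M} H still reaches {F,Q} ∋ Q.
H↔Q cannot be blocked by any observed set — no back-door set.
No mediator lies on a directed H→…→Q path.
Neither criterion identifies P(Q|do(H)) in this graph.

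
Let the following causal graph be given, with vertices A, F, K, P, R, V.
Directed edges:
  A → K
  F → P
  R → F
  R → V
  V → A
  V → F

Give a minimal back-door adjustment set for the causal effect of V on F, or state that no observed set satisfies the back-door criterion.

desc(V)\{V}={A,F,K,P}; candidates ⊆ {R}.
size 0: {}; under {} V still reaches {F,P,R} ∋ F.
{R}: V⊥F given {R} in G with V→· removed — back-door holds.

V→F: minimal back-door set {R}.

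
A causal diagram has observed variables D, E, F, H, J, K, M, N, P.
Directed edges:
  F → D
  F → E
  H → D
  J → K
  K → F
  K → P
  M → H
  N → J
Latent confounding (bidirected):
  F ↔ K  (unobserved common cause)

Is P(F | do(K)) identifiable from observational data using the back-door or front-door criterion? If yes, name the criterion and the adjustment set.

desc(K)\{K}={D,E,F,P}; candidates ⊆ {H,J,M,N}.
K↔F: latent back-door arc(s) into K.
size 0: {}; under {} K still reaches {D,E,F,J,N} ∋ F.
size 1: {H}, {J}, {M} …(+1); under {H} K still reaches {D,E,F,J,N} ∋ F.
size 2: {H,J}, {H,M}, {H,N} …(+3); under {H,J} K still reaches {D,E,F} ∋ F.
K↔F cannot be blocked by any observed set — no back-door set.
No mediator lies on a directed K→…→F path.
Neither criterion identifies P(F|do(K)) in this graph.

P(F|do(K)): not identifiable (no BD/FD set).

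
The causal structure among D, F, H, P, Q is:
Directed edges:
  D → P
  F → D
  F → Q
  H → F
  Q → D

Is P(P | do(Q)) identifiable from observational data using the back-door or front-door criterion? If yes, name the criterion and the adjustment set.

P(P|do(Q)): backdoor, adjust for {F}.

desc(Q)\{Q}={D,P}; candidates ⊆ {F,H}.
size 0: {}; under {} Q still reaches {D,F,H,P} ∋ P.
{F}: Q⊥P given {F} in G with Q→· removed — back-door holds.
P(P|do(Q)) = Σ_{F} P(P|Q,F)·P(F).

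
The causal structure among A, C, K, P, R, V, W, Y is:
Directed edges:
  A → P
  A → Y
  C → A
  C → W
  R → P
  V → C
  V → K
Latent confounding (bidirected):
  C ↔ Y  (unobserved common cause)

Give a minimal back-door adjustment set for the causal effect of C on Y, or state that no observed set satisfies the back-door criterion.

desc(C)\{C}={A,P,W,Y}; candidates ⊆ {K,R,V}.
C↔Y: latent back-door arc(s) into C.
size 0: {}; under {} C still reaches {K,V,Y} ∋ Y.
size 1: {K}, {R}, {V}; under {K} C still reaches {V,Y} ∋ Y.
size 2: {K,R}, {K,V}, {R,V}; under {K,R} C still reaches {V,Y} ∋ Y.
C↔Y cannot be blocked by any observed set — no back-door set.

C→Y: no observed back-door set.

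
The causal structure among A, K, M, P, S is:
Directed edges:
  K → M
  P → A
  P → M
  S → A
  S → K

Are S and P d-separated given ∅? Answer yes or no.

Bayes-Ball from S | ∅ reaches {A,K,M}.
P ∉ reach(S|∅) ⇒ S ⊥ P | ∅.

Yes — S ⊥ P | ∅.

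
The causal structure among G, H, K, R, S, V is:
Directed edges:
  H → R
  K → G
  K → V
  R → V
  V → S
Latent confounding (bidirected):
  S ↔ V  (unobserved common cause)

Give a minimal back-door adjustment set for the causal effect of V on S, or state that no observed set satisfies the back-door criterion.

V→S: no observed back-door set.

desc(V)\{V}={S}; candidates ⊆ {G,H,K,R}.
V↔S: latent back-door arc(s) into V.
size 0: {}; under {} V still reaches {G,H,K,R,S} ∋ S.
size 1: {G}, {H}, {K} …(+1); under {G} V still reaches {H,K,R,S} ∋ S.
size 2: {G,H}, {G,K}, {G,R} …(+3); under {G,H} V still reaches {K,R,S} ∋ S.
V↔S cannot be blocked by any observed set — no back-door set.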